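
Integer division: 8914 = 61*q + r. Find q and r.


8914 = 61 * 146 + 8
Check: 8906 + 8 = 8914

q = 146, r = 8


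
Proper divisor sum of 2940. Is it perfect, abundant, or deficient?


Proper divisors: 1, 2, 3, 4, 5, 6, 7, 10, 12, 14, 15, 20, 21, 28, 30, 35, 42, 49, 60, 70, 84, 98, 105, 140, 147, 196, 210, 245, 294, 420, 490, 588, 735, 980, 1470
Sum = 1 + 2 + 3 + 4 + 5 + 6 + 7 + 10 + 12 + 14 + 15 + 20 + 21 + 28 + 30 + 35 + 42 + 49 + 60 + 70 + 84 + 98 + 105 + 140 + 147 + 196 + 210 + 245 + 294 + 420 + 490 + 588 + 735 + 980 + 1470 = 6636
6636 > 2940 → abundant

s(2940) = 6636 (abundant)


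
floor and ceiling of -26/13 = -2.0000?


-26/13 = -2.0000
floor = -2
ceil = -2

floor = -2, ceil = -2


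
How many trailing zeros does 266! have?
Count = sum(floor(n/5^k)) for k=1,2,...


floor(266/5) = 53
floor(266/25) = 10
floor(266/125) = 2
Total = 65

65 trailing zeros


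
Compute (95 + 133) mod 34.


95 + 133 = 228
228 mod 34 = 24


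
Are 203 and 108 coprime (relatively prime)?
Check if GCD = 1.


Euclidean algorithm:
203 = 1 * 108 + 95
108 = 1 * 95 + 13
95 = 7 * 13 + 4
13 = 3 * 4 + 1
4 = 4 * 1 + 0
GCD(203, 108) = 1

Yes, coprime (GCD = 1)


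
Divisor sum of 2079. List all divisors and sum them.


Divisors of 2079: 1, 3, 7, 9, 11, 21, 27, 33, 63, 77, 99, 189, 231, 297, 693, 2079
Sum = 1 + 3 + 7 + 9 + 11 + 21 + 27 + 33 + 63 + 77 + 99 + 189 + 231 + 297 + 693 + 2079 = 3840

σ(2079) = 3840


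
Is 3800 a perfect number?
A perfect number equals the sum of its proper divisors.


Proper divisors of 3800: 1, 2, 4, 5, 8, 10, 19, 20, 25, 38, 40, 50, 76, 95, 100, 152, 190, 200, 380, 475, 760, 950, 1900
Sum = 1 + 2 + 4 + 5 + 8 + 10 + 19 + 20 + 25 + 38 + 40 + 50 + 76 + 95 + 100 + 152 + 190 + 200 + 380 + 475 + 760 + 950 + 1900 = 5500

No, 3800 is not perfect (5500 ≠ 3800)


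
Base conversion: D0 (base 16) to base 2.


D0 (base 16) = 208 (decimal)
208 (decimal) = 11010000 (base 2)


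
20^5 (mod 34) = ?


20^1 mod 34 = 20
20^2 mod 34 = 26
20^3 mod 34 = 10
20^4 mod 34 = 30
20^5 mod 34 = 22


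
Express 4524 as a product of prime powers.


4524 / 2 = 2262
2262 / 2 = 1131
1131 / 3 = 377
377 / 13 = 29
29 / 29 = 1
4524 = 2^2 × 3 × 13 × 29


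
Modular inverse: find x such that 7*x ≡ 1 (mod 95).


Use the extended Euclidean algorithm on (95, 7); each row r = 95*s + 7*t:
r=95, s=1, t=0
r=7, s=0, t=1
q=13: r=4, s=1, t=-13   [95*(1) + 7*(-13) = 4]
q=1: r=3, s=-1, t=14   [95*(-1) + 7*(14) = 3]
q=1: r=1, s=2, t=-27   [95*(2) + 7*(-27) = 1]
q=3: r=0, s=-7, t=95   [95*(-7) + 7*(95) = 0]
GCD = 1 with t = -27, so 7*(-27) ≡ 1 (mod 95)
Inverse = -27 mod 95 = 68
Check: 7 * 68 = 476 ≡ 1 (mod 95)

7^(-1) ≡ 68 (mod 95)


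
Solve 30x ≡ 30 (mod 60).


GCD(30, 60) = 30 divides 30
Divide: 1x ≡ 1 (mod 2)
x ≡ 1 (mod 2)


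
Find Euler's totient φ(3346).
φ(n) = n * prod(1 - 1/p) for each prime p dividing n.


3346 = 2 × 7 × 239
Prime factors: 2, 7, 239
φ(3346) = 3346 × (1-1/2) × (1-1/7) × (1-1/239)
= 3346 × 1/2 × 6/7 × 238/239 = 1428

φ(3346) = 1428


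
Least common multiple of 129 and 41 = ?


GCD(129, 41) = 1
LCM = 129*41/1 = 5289/1 = 5289

LCM = 5289


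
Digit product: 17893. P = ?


1 × 7 × 8 × 9 × 3 = 1512


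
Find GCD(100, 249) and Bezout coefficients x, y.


Tabular extended Euclidean (each row: r = 100*s + 249*t):
r=100, s=1, t=0
r=249, s=0, t=1
q=0: r=100, s=1, t=0   [100*(1) + 249*(0) = 100]
q=2: r=49, s=-2, t=1   [100*(-2) + 249*(1) = 49]
q=2: r=2, s=5, t=-2   [100*(5) + 249*(-2) = 2]
q=24: r=1, s=-122, t=49   [100*(-122) + 249*(49) = 1]
q=2: r=0, s=249, t=-100   [100*(249) + 249*(-100) = 0]
GCD = 1; from the row with r=1: x=-122, y=49
Check: 100*(-122) + 249*(49) = -12200 + 12201 = 1

GCD = 1, x = -122, y = 49


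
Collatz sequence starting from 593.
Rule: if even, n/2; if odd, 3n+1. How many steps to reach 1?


593 → 1780 → 890 → 445 → 1336 → 668 → 334 → 167 → 502 → 251 → 754 → 377 → 1132 → 566 → 283 → 850 → 425 → 1276 → 638 → 319 → 958 → 479 → 1438 → 719 → 2158 → 1079 → 3238 → 1619 → 4858 → 2429 → 7288 → 3644 → 1822 → 911 → 2734 → 1367 → 4102 → 2051 → 6154 → 3077 → 9232 → 4616 → 2308 → 1154 → 577 → 1732 → 866 → 433 → 1300 → 650 → 325 → 976 → 488 → 244 → 122 → 61 → 184 → 92 → 46 → 23 → 70 → 35 → 106 → 53 → 160 → 80 → 40 → 20 → 10 → 5 → 16 → 8 → 4 → 2 → 1
Total steps = 74

74 steps


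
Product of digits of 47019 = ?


4 × 7 × 0 × 1 × 9 = 0


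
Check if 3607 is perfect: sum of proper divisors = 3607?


Proper divisors of 3607: 1
Sum = 1 = 1

No, 3607 is not perfect (1 ≠ 3607)


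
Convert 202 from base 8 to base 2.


202 (base 8) = 130 (decimal)
130 (decimal) = 10000010 (base 2)


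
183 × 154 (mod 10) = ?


183 × 154 = 28182
28182 mod 10 = 2


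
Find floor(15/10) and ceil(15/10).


15/10 = 1.5000
floor = 1
ceil = 2

floor = 1, ceil = 2


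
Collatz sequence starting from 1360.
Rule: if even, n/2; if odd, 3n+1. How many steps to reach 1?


1360 → 680 → 340 → 170 → 85 → 256 → 128 → 64 → 32 → 16 → 8 → 4 → 2 → 1
Total steps = 13

13 steps


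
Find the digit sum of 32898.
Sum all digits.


3 + 2 + 8 + 9 + 8 = 30


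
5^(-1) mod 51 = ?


Use the extended Euclidean algorithm on (51, 5); each row r = 51*s + 5*t:
r=51, s=1, t=0
r=5, s=0, t=1
q=10: r=1, s=1, t=-10   [51*(1) + 5*(-10) = 1]
q=5: r=0, s=-5, t=51   [51*(-5) + 5*(51) = 0]
GCD = 1 with t = -10, so 5*(-10) ≡ 1 (mod 51)
Inverse = -10 mod 51 = 41
Check: 5 * 41 = 205 ≡ 1 (mod 51)

5^(-1) ≡ 41 (mod 51)


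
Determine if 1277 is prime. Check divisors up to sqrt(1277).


Check divisors up to sqrt(1277) = 35.7351
No divisors found.
1277 is prime.

Yes, 1277 is prime


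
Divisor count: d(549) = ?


549 = 3^2 × 61^1
d(549) = (2+1) × (1+1) = 6

6 divisors


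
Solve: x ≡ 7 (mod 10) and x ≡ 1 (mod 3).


M = 10*3 = 30
M1 = M/10 = 3, M2 = M/3 = 10
M1^(-1) mod 10 = 7, M2^(-1) mod 3 = 1
x = 7*3*7 + 1*10*1 = 157
157 mod 30 = 7
Check: 7 mod 10 = 7 ✓, 7 mod 3 = 1 ✓

x ≡ 7 (mod 30)


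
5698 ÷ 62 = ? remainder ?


5698 = 62 * 91 + 56
Check: 5642 + 56 = 5698

q = 91, r = 56


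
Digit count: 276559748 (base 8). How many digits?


276559748 in base 8 = 2036773604
Number of digits = 10

10 digits (base 8)


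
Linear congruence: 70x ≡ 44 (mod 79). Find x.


GCD(70, 79) = 1, unique solution
a^(-1) mod 79 = 35
x = 35 * 44 mod 79 = 39

x ≡ 39 (mod 79)


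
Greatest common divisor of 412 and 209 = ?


412 = 1 * 209 + 203
209 = 1 * 203 + 6
203 = 33 * 6 + 5
6 = 1 * 5 + 1
5 = 5 * 1 + 0
GCD = 1


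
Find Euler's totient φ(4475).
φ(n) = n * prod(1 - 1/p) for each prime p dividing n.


4475 = 5^2 × 179
Prime factors: 5, 179
φ(4475) = 4475 × (1-1/5) × (1-1/179)
= 4475 × 4/5 × 178/179 = 3560

φ(4475) = 3560


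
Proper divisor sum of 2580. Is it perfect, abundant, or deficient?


Proper divisors: 1, 2, 3, 4, 5, 6, 10, 12, 15, 20, 30, 43, 60, 86, 129, 172, 215, 258, 430, 516, 645, 860, 1290
Sum = 1 + 2 + 3 + 4 + 5 + 6 + 10 + 12 + 15 + 20 + 30 + 43 + 60 + 86 + 129 + 172 + 215 + 258 + 430 + 516 + 645 + 860 + 1290 = 4812
4812 > 2580 → abundant

s(2580) = 4812 (abundant)


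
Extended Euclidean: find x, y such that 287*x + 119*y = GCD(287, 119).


Tabular extended Euclidean (each row: r = 287*s + 119*t):
r=287, s=1, t=0
r=119, s=0, t=1
q=2: r=49, s=1, t=-2   [287*(1) + 119*(-2) = 49]
q=2: r=21, s=-2, t=5   [287*(-2) + 119*(5) = 21]
q=2: r=7, s=5, t=-12   [287*(5) + 119*(-12) = 7]
q=3: r=0, s=-17, t=41   [287*(-17) + 119*(41) = 0]
GCD = 7; from the row with r=7: x=5, y=-12
Check: 287*(5) + 119*(-12) = 1435 - 1428 = 7

GCD = 7, x = 5, y = -12


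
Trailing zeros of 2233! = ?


floor(2233/5) = 446
floor(2233/25) = 89
floor(2233/125) = 17
floor(2233/625) = 3
Total = 555

555 trailing zeros


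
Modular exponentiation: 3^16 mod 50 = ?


3^1 mod 50 = 3
3^2 mod 50 = 9
3^3 mod 50 = 27
3^4 mod 50 = 31
3^5 mod 50 = 43
3^6 mod 50 = 29
3^7 mod 50 = 37
3^8 mod 50 = 11
3^9 mod 50 = 33
3^10 mod 50 = 49
3^11 mod 50 = 47
3^12 mod 50 = 41
3^13 mod 50 = 23
3^14 mod 50 = 19
3^15 mod 50 = 7
3^16 mod 50 = 21


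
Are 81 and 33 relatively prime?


Euclidean algorithm:
81 = 2 * 33 + 15
33 = 2 * 15 + 3
15 = 5 * 3 + 0
GCD(81, 33) = 3

No, not coprime (GCD = 3)


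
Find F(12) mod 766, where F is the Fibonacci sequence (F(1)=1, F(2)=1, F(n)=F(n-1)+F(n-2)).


F(k) mod 766 for k=1..12:
1, 1, 2, 3, 5, 8, 13, 21, 34, 55, 89, 144
F(12) mod 766 = 144


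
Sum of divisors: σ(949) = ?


Divisors of 949: 1, 13, 73, 949
Sum = 1 + 13 + 73 + 949 = 1036

σ(949) = 1036


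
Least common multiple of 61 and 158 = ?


GCD(61, 158) = 1
LCM = 61*158/1 = 9638/1 = 9638

LCM = 9638


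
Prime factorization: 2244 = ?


2244 / 2 = 1122
1122 / 2 = 561
561 / 3 = 187
187 / 11 = 17
17 / 17 = 1
2244 = 2^2 × 3 × 11 × 17


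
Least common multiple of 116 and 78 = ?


GCD(116, 78) = 2
LCM = 116*78/2 = 9048/2 = 4524

LCM = 4524


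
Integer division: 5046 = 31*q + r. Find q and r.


5046 = 31 * 162 + 24
Check: 5022 + 24 = 5046

q = 162, r = 24


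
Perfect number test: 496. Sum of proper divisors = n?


Proper divisors of 496: 1, 2, 4, 8, 16, 31, 62, 124, 248
Sum = 1 + 2 + 4 + 8 + 16 + 31 + 62 + 124 + 248 = 496

Yes, 496 is perfect (496 = 496)


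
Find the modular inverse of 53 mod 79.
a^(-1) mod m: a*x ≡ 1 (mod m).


Use the extended Euclidean algorithm on (79, 53); each row r = 79*s + 53*t:
r=79, s=1, t=0
r=53, s=0, t=1
q=1: r=26, s=1, t=-1   [79*(1) + 53*(-1) = 26]
q=2: r=1, s=-2, t=3   [79*(-2) + 53*(3) = 1]
q=26: r=0, s=53, t=-79   [79*(53) + 53*(-79) = 0]
GCD = 1 with t = 3, so 53*(3) ≡ 1 (mod 79)
Inverse = 3 mod 79 = 3
Check: 53 * 3 = 159 ≡ 1 (mod 79)

53^(-1) ≡ 3 (mod 79)


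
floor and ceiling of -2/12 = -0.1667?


-2/12 = -0.1667
floor = -1
ceil = 0

floor = -1, ceil = 0


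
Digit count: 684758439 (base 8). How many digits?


684758439 in base 8 = 5064112647
Number of digits = 10

10 digits (base 8)


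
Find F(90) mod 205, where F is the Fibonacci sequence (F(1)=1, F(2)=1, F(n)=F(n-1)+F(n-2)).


F(k) mod 205 for k=1..90:
1, 1, 2, 3, 5, 8, 13, 21, 34, 55, 89, 144, 28, 172, 200, 167, 162, 124, 81, 0, 81, 81, 162, 38, 200, 33, 28, 61, 89, 150, 34, 184, 13, 197, 5, 202, 2, 204, 1, 0, 1, 1, 2, 3, 5, 8, 13, 21, 34, 55, 89, 144, 28, 172, 200, 167, 162, 124, 81, 0, 81, 81, 162, 38, 200, 33, 28, 61, 89, 150, 34, 184, 13, 197, 5, 202, 2, 204, 1, 0, 1, 1, 2, 3, 5, 8, 13, 21, 34, 55
F(90) mod 205 = 55


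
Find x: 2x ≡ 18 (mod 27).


GCD(2, 27) = 1, unique solution
a^(-1) mod 27 = 14
x = 14 * 18 mod 27 = 9

x ≡ 9 (mod 27)


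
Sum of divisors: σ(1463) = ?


Divisors of 1463: 1, 7, 11, 19, 77, 133, 209, 1463
Sum = 1 + 7 + 11 + 19 + 77 + 133 + 209 + 1463 = 1920

σ(1463) = 1920


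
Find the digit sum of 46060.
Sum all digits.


4 + 6 + 0 + 6 + 0 = 16


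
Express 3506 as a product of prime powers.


3506 / 2 = 1753
1753 / 1753 = 1
3506 = 2 × 1753


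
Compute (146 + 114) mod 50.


146 + 114 = 260
260 mod 50 = 10


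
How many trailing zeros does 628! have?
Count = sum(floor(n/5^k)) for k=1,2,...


floor(628/5) = 125
floor(628/25) = 25
floor(628/125) = 5
floor(628/625) = 1
Total = 156

156 trailing zeros


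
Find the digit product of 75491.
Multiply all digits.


7 × 5 × 4 × 9 × 1 = 1260


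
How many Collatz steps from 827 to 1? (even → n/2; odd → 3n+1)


827 → 2482 → 1241 → 3724 → 1862 → 931 → 2794 → 1397 → 4192 → 2096 → 1048 → 524 → 262 → 131 → 394 → 197 → 592 → 296 → 148 → 74 → 37 → 112 → 56 → 28 → 14 → 7 → 22 → 11 → 34 → 17 → 52 → 26 → 13 → 40 → 20 → 10 → 5 → 16 → 8 → 4 → 2 → 1
Total steps = 41

41 steps


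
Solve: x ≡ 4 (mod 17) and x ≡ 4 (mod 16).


M = 17*16 = 272
M1 = M/17 = 16, M2 = M/16 = 17
M1^(-1) mod 17 = 16, M2^(-1) mod 16 = 1
x = 4*16*16 + 4*17*1 = 1092
1092 mod 272 = 4
Check: 4 mod 17 = 4 ✓, 4 mod 16 = 4 ✓

x ≡ 4 (mod 272)


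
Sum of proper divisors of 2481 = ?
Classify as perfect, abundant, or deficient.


Proper divisors: 1, 3, 827
Sum = 1 + 3 + 827 = 831
831 < 2481 → deficient

s(2481) = 831 (deficient)


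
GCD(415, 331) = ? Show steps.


415 = 1 * 331 + 84
331 = 3 * 84 + 79
84 = 1 * 79 + 5
79 = 15 * 5 + 4
5 = 1 * 4 + 1
4 = 4 * 1 + 0
GCD = 1


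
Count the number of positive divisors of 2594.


2594 = 2^1 × 1297^1
d(2594) = (1+1) × (1+1) = 4

4 divisors


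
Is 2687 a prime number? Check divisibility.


Check divisors up to sqrt(2687) = 51.8363
No divisors found.
2687 is prime.

Yes, 2687 is prime


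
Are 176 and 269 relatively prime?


Euclidean algorithm:
269 = 1 * 176 + 93
176 = 1 * 93 + 83
93 = 1 * 83 + 10
83 = 8 * 10 + 3
10 = 3 * 3 + 1
3 = 3 * 1 + 0
GCD(176, 269) = 1

Yes, coprime (GCD = 1)


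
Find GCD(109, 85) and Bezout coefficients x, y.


Tabular extended Euclidean (each row: r = 109*s + 85*t):
r=109, s=1, t=0
r=85, s=0, t=1
q=1: r=24, s=1, t=-1   [109*(1) + 85*(-1) = 24]
q=3: r=13, s=-3, t=4   [109*(-3) + 85*(4) = 13]
q=1: r=11, s=4, t=-5   [109*(4) + 85*(-5) = 11]
q=1: r=2, s=-7, t=9   [109*(-7) + 85*(9) = 2]
q=5: r=1, s=39, t=-50   [109*(39) + 85*(-50) = 1]
q=2: r=0, s=-85, t=109   [109*(-85) + 85*(109) = 0]
GCD = 1; from the row with r=1: x=39, y=-50
Check: 109*(39) + 85*(-50) = 4251 - 4250 = 1

GCD = 1, x = 39, y = -50


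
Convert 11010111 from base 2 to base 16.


11010111 (base 2) = 215 (decimal)
215 (decimal) = D7 (base 16)


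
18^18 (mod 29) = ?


18^1 mod 29 = 18
18^2 mod 29 = 5
18^3 mod 29 = 3
18^4 mod 29 = 25
18^5 mod 29 = 15
18^6 mod 29 = 9
18^7 mod 29 = 17
18^8 mod 29 = 16
18^9 mod 29 = 27
18^10 mod 29 = 22
18^11 mod 29 = 19
18^12 mod 29 = 23
18^13 mod 29 = 8
18^14 mod 29 = 28
18^15 mod 29 = 11
18^16 mod 29 = 24
18^17 mod 29 = 26
18^18 mod 29 = 4


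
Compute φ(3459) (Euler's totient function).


3459 = 3 × 1153
Prime factors: 3, 1153
φ(3459) = 3459 × (1-1/3) × (1-1/1153)
= 3459 × 2/3 × 1152/1153 = 2304

φ(3459) = 2304


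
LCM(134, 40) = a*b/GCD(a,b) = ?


GCD(134, 40) = 2
LCM = 134*40/2 = 5360/2 = 2680

LCM = 2680


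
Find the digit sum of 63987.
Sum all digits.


6 + 3 + 9 + 8 + 7 = 33


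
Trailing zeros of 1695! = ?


floor(1695/5) = 339
floor(1695/25) = 67
floor(1695/125) = 13
floor(1695/625) = 2
Total = 421

421 trailing zeros


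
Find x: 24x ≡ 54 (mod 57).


GCD(24, 57) = 3 divides 54
Divide: 8x ≡ 18 (mod 19)
x ≡ 7 (mod 19)


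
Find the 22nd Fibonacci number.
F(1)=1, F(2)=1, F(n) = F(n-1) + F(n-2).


Sequence: 1, 1, 2, 3, 5, 8, 13, 21, 34, 55, 89, 144, 233, 377, 610, 987, 1597, 2584, 4181, 6765, 10946, 17711
F(22) = 17711


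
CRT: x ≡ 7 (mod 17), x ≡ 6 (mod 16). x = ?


M = 17*16 = 272
M1 = M/17 = 16, M2 = M/16 = 17
M1^(-1) mod 17 = 16, M2^(-1) mod 16 = 1
x = 7*16*16 + 6*17*1 = 1894
1894 mod 272 = 262
Check: 262 mod 17 = 7 ✓, 262 mod 16 = 6 ✓

x ≡ 262 (mod 272)


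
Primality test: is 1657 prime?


Check divisors up to sqrt(1657) = 40.7063
No divisors found.
1657 is prime.

Yes, 1657 is prime


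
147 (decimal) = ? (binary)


147 (base 10) = 147 (decimal)
147 (decimal) = 10010011 (base 2)


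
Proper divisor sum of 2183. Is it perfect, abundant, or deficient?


Proper divisors: 1, 37, 59
Sum = 1 + 37 + 59 = 97
97 < 2183 → deficient

s(2183) = 97 (deficient)


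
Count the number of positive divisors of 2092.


2092 = 2^2 × 523^1
d(2092) = (2+1) × (1+1) = 6

6 divisors


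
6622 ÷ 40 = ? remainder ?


6622 = 40 * 165 + 22
Check: 6600 + 22 = 6622

q = 165, r = 22


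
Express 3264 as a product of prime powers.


3264 / 2 = 1632
1632 / 2 = 816
816 / 2 = 408
408 / 2 = 204
204 / 2 = 102
102 / 2 = 51
51 / 3 = 17
17 / 17 = 1
3264 = 2^6 × 3 × 17


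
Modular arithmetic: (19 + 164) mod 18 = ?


19 + 164 = 183
183 mod 18 = 3


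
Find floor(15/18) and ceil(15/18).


15/18 = 0.8333
floor = 0
ceil = 1

floor = 0, ceil = 1


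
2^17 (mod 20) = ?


2^1 mod 20 = 2
2^2 mod 20 = 4
2^3 mod 20 = 8
2^4 mod 20 = 16
2^5 mod 20 = 12
2^6 mod 20 = 4
2^7 mod 20 = 8
2^8 mod 20 = 16
2^9 mod 20 = 12
2^10 mod 20 = 4
2^11 mod 20 = 8
2^12 mod 20 = 16
2^13 mod 20 = 12
2^14 mod 20 = 4
2^15 mod 20 = 8
2^16 mod 20 = 16
2^17 mod 20 = 12


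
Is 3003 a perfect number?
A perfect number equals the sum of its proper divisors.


Proper divisors of 3003: 1, 3, 7, 11, 13, 21, 33, 39, 77, 91, 143, 231, 273, 429, 1001
Sum = 1 + 3 + 7 + 11 + 13 + 21 + 33 + 39 + 77 + 91 + 143 + 231 + 273 + 429 + 1001 = 2373

No, 3003 is not perfect (2373 ≠ 3003)


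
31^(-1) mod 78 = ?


Use the extended Euclidean algorithm on (78, 31); each row r = 78*s + 31*t:
r=78, s=1, t=0
r=31, s=0, t=1
q=2: r=16, s=1, t=-2   [78*(1) + 31*(-2) = 16]
q=1: r=15, s=-1, t=3   [78*(-1) + 31*(3) = 15]
q=1: r=1, s=2, t=-5   [78*(2) + 31*(-5) = 1]
q=15: r=0, s=-31, t=78   [78*(-31) + 31*(78) = 0]
GCD = 1 with t = -5, so 31*(-5) ≡ 1 (mod 78)
Inverse = -5 mod 78 = 73
Check: 31 * 73 = 2263 ≡ 1 (mod 78)

31^(-1) ≡ 73 (mod 78)


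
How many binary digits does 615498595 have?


615498595 in base 2 = 100100101011111100001101100011
Number of digits = 30

30 digits (base 2)


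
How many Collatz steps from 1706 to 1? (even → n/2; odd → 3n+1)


1706 → 853 → 2560 → 1280 → 640 → 320 → 160 → 80 → 40 → 20 → 10 → 5 → 16 → 8 → 4 → 2 → 1
Total steps = 16

16 steps


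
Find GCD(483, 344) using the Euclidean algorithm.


483 = 1 * 344 + 139
344 = 2 * 139 + 66
139 = 2 * 66 + 7
66 = 9 * 7 + 3
7 = 2 * 3 + 1
3 = 3 * 1 + 0
GCD = 1


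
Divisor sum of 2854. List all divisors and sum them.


Divisors of 2854: 1, 2, 1427, 2854
Sum = 1 + 2 + 1427 + 2854 = 4284

σ(2854) = 4284


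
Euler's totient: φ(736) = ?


736 = 2^5 × 23
Prime factors: 2, 23
φ(736) = 736 × (1-1/2) × (1-1/23)
= 736 × 1/2 × 22/23 = 352

φ(736) = 352


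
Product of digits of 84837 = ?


8 × 4 × 8 × 3 × 7 = 5376


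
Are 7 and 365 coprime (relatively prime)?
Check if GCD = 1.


Euclidean algorithm:
365 = 52 * 7 + 1
7 = 7 * 1 + 0
GCD(7, 365) = 1

Yes, coprime (GCD = 1)


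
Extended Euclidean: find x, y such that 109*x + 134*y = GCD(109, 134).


Tabular extended Euclidean (each row: r = 109*s + 134*t):
r=109, s=1, t=0
r=134, s=0, t=1
q=0: r=109, s=1, t=0   [109*(1) + 134*(0) = 109]
q=1: r=25, s=-1, t=1   [109*(-1) + 134*(1) = 25]
q=4: r=9, s=5, t=-4   [109*(5) + 134*(-4) = 9]
q=2: r=7, s=-11, t=9   [109*(-11) + 134*(9) = 7]
q=1: r=2, s=16, t=-13   [109*(16) + 134*(-13) = 2]
q=3: r=1, s=-59, t=48   [109*(-59) + 134*(48) = 1]
q=2: r=0, s=134, t=-109   [109*(134) + 134*(-109) = 0]
GCD = 1; from the row with r=1: x=-59, y=48
Check: 109*(-59) + 134*(48) = -6431 + 6432 = 1

GCD = 1, x = -59, y = 48


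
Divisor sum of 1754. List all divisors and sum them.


Divisors of 1754: 1, 2, 877, 1754
Sum = 1 + 2 + 877 + 1754 = 2634

σ(1754) = 2634


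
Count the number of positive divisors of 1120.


1120 = 2^5 × 5^1 × 7^1
d(1120) = (5+1) × (1+1) × (1+1) = 24

24 divisors


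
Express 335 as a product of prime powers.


335 / 5 = 67
67 / 67 = 1
335 = 5 × 67


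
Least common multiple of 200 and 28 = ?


GCD(200, 28) = 4
LCM = 200*28/4 = 5600/4 = 1400

LCM = 1400


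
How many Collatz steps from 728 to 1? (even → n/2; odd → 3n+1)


728 → 364 → 182 → 91 → 274 → 137 → 412 → 206 → 103 → 310 → 155 → 466 → 233 → 700 → 350 → 175 → 526 → 263 → 790 → 395 → 1186 → 593 → 1780 → 890 → 445 → 1336 → 668 → 334 → 167 → 502 → 251 → 754 → 377 → 1132 → 566 → 283 → 850 → 425 → 1276 → 638 → 319 → 958 → 479 → 1438 → 719 → 2158 → 1079 → 3238 → 1619 → 4858 → 2429 → 7288 → 3644 → 1822 → 911 → 2734 → 1367 → 4102 → 2051 → 6154 → 3077 → 9232 → 4616 → 2308 → 1154 → 577 → 1732 → 866 → 433 → 1300 → 650 → 325 → 976 → 488 → 244 → 122 → 61 → 184 → 92 → 46 → 23 → 70 → 35 → 106 → 53 → 160 → 80 → 40 → 20 → 10 → 5 → 16 → 8 → 4 → 2 → 1
Total steps = 95

95 steps


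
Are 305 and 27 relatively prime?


Euclidean algorithm:
305 = 11 * 27 + 8
27 = 3 * 8 + 3
8 = 2 * 3 + 2
3 = 1 * 2 + 1
2 = 2 * 1 + 0
GCD(305, 27) = 1

Yes, coprime (GCD = 1)


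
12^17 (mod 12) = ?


12^1 mod 12 = 0
12^2 mod 12 = 0
12^3 mod 12 = 0
12^4 mod 12 = 0
12^5 mod 12 = 0
12^6 mod 12 = 0
12^7 mod 12 = 0
12^8 mod 12 = 0
12^9 mod 12 = 0
12^10 mod 12 = 0
12^11 mod 12 = 0
12^12 mod 12 = 0
12^13 mod 12 = 0
12^14 mod 12 = 0
12^15 mod 12 = 0
12^16 mod 12 = 0
12^17 mod 12 = 0


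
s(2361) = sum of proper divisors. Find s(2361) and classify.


Proper divisors: 1, 3, 787
Sum = 1 + 3 + 787 = 791
791 < 2361 → deficient

s(2361) = 791 (deficient)


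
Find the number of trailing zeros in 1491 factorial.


floor(1491/5) = 298
floor(1491/25) = 59
floor(1491/125) = 11
floor(1491/625) = 2
Total = 370

370 trailing zeros


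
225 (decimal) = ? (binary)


225 (base 10) = 225 (decimal)
225 (decimal) = 11100001 (base 2)


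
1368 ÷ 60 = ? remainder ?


1368 = 60 * 22 + 48
Check: 1320 + 48 = 1368

q = 22, r = 48


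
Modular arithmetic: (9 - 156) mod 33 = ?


9 - 156 = -147
-147 mod 33 = 18


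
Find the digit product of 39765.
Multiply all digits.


3 × 9 × 7 × 6 × 5 = 5670


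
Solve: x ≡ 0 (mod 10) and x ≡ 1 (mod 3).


M = 10*3 = 30
M1 = M/10 = 3, M2 = M/3 = 10
M1^(-1) mod 10 = 7, M2^(-1) mod 3 = 1
x = 0*3*7 + 1*10*1 = 10
10 mod 30 = 10
Check: 10 mod 10 = 0 ✓, 10 mod 3 = 1 ✓

x ≡ 10 (mod 30)


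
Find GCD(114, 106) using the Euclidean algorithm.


114 = 1 * 106 + 8
106 = 13 * 8 + 2
8 = 4 * 2 + 0
GCD = 2


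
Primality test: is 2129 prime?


Check divisors up to sqrt(2129) = 46.1411
No divisors found.
2129 is prime.

Yes, 2129 is prime


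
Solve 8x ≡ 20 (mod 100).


GCD(8, 100) = 4 divides 20
Divide: 2x ≡ 5 (mod 25)
x ≡ 15 (mod 25)


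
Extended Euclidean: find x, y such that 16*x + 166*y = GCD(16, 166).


Tabular extended Euclidean (each row: r = 16*s + 166*t):
r=16, s=1, t=0
r=166, s=0, t=1
q=0: r=16, s=1, t=0   [16*(1) + 166*(0) = 16]
q=10: r=6, s=-10, t=1   [16*(-10) + 166*(1) = 6]
q=2: r=4, s=21, t=-2   [16*(21) + 166*(-2) = 4]
q=1: r=2, s=-31, t=3   [16*(-31) + 166*(3) = 2]
q=2: r=0, s=83, t=-8   [16*(83) + 166*(-8) = 0]
GCD = 2; from the row with r=2: x=-31, y=3
Check: 16*(-31) + 166*(3) = -496 + 498 = 2

GCD = 2, x = -31, y = 3


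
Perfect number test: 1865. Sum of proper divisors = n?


Proper divisors of 1865: 1, 5, 373
Sum = 1 + 5 + 373 = 379

No, 1865 is not perfect (379 ≠ 1865)


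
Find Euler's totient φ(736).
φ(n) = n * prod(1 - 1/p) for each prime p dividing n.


736 = 2^5 × 23
Prime factors: 2, 23
φ(736) = 736 × (1-1/2) × (1-1/23)
= 736 × 1/2 × 22/23 = 352

φ(736) = 352


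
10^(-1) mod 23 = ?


Use the extended Euclidean algorithm on (23, 10); each row r = 23*s + 10*t:
r=23, s=1, t=0
r=10, s=0, t=1
q=2: r=3, s=1, t=-2   [23*(1) + 10*(-2) = 3]
q=3: r=1, s=-3, t=7   [23*(-3) + 10*(7) = 1]
q=3: r=0, s=10, t=-23   [23*(10) + 10*(-23) = 0]
GCD = 1 with t = 7, so 10*(7) ≡ 1 (mod 23)
Inverse = 7 mod 23 = 7
Check: 10 * 7 = 70 ≡ 1 (mod 23)

10^(-1) ≡ 7 (mod 23)


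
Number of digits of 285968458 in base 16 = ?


285968458 in base 16 = 110B884A
Number of digits = 8

8 digits (base 16)


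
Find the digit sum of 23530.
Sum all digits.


2 + 3 + 5 + 3 + 0 = 13


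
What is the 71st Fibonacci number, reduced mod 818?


F(k) mod 818 for k=1..71:
1, 1, 2, 3, 5, 8, 13, 21, 34, 55, 89, 144, 233, 377, 610, 169, 779, 130, 91, 221, 312, 533, 27, 560, 587, 329, 98, 427, 525, 134, 659, 793, 634, 609, 425, 216, 641, 39, 680, 719, 581, 482, 245, 727, 154, 63, 217, 280, 497, 777, 456, 415, 53, 468, 521, 171, 692, 45, 737, 782, 701, 665, 548, 395, 125, 520, 645, 347, 174, 521, 695
F(71) mod 818 = 695


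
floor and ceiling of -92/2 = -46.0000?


-92/2 = -46.0000
floor = -46
ceil = -46

floor = -46, ceil = -46


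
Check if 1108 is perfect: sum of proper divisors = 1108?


Proper divisors of 1108: 1, 2, 4, 277, 554
Sum = 1 + 2 + 4 + 277 + 554 = 838

No, 1108 is not perfect (838 ≠ 1108)


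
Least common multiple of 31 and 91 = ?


GCD(31, 91) = 1
LCM = 31*91/1 = 2821/1 = 2821

LCM = 2821


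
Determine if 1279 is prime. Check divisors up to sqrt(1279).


Check divisors up to sqrt(1279) = 35.7631
No divisors found.
1279 is prime.

Yes, 1279 is prime


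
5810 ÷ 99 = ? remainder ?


5810 = 99 * 58 + 68
Check: 5742 + 68 = 5810

q = 58, r = 68


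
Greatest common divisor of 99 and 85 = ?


99 = 1 * 85 + 14
85 = 6 * 14 + 1
14 = 14 * 1 + 0
GCD = 1


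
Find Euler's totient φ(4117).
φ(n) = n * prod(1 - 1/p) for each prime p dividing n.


4117 = 23 × 179
Prime factors: 23, 179
φ(4117) = 4117 × (1-1/23) × (1-1/179)
= 4117 × 22/23 × 178/179 = 3916

φ(4117) = 3916


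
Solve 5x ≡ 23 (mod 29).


GCD(5, 29) = 1, unique solution
a^(-1) mod 29 = 6
x = 6 * 23 mod 29 = 22

x ≡ 22 (mod 29)


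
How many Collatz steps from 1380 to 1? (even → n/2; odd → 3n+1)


1380 → 690 → 345 → 1036 → 518 → 259 → 778 → 389 → 1168 → 584 → 292 → 146 → 73 → 220 → 110 → 55 → 166 → 83 → 250 → 125 → 376 → 188 → 94 → 47 → 142 → 71 → 214 → 107 → 322 → 161 → 484 → 242 → 121 → 364 → 182 → 91 → 274 → 137 → 412 → 206 → 103 → 310 → 155 → 466 → 233 → 700 → 350 → 175 → 526 → 263 → 790 → 395 → 1186 → 593 → 1780 → 890 → 445 → 1336 → 668 → 334 → 167 → 502 → 251 → 754 → 377 → 1132 → 566 → 283 → 850 → 425 → 1276 → 638 → 319 → 958 → 479 → 1438 → 719 → 2158 → 1079 → 3238 → 1619 → 4858 → 2429 → 7288 → 3644 → 1822 → 911 → 2734 → 1367 → 4102 → 2051 → 6154 → 3077 → 9232 → 4616 → 2308 → 1154 → 577 → 1732 → 866 → 433 → 1300 → 650 → 325 → 976 → 488 → 244 → 122 → 61 → 184 → 92 → 46 → 23 → 70 → 35 → 106 → 53 → 160 → 80 → 40 → 20 → 10 → 5 → 16 → 8 → 4 → 2 → 1
Total steps = 127

127 steps


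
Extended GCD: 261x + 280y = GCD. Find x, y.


Tabular extended Euclidean (each row: r = 261*s + 280*t):
r=261, s=1, t=0
r=280, s=0, t=1
q=0: r=261, s=1, t=0   [261*(1) + 280*(0) = 261]
q=1: r=19, s=-1, t=1   [261*(-1) + 280*(1) = 19]
q=13: r=14, s=14, t=-13   [261*(14) + 280*(-13) = 14]
q=1: r=5, s=-15, t=14   [261*(-15) + 280*(14) = 5]
q=2: r=4, s=44, t=-41   [261*(44) + 280*(-41) = 4]
q=1: r=1, s=-59, t=55   [261*(-59) + 280*(55) = 1]
q=4: r=0, s=280, t=-261   [261*(280) + 280*(-261) = 0]
GCD = 1; from the row with r=1: x=-59, y=55
Check: 261*(-59) + 280*(55) = -15399 + 15400 = 1

GCD = 1, x = -59, y = 55


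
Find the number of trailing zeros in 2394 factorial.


floor(2394/5) = 478
floor(2394/25) = 95
floor(2394/125) = 19
floor(2394/625) = 3
Total = 595

595 trailing zeros


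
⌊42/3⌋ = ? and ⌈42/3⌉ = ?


42/3 = 14.0000
floor = 14
ceil = 14

floor = 14, ceil = 14


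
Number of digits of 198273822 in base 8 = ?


198273822 in base 8 = 1364265436
Number of digits = 10

10 digits (base 8)


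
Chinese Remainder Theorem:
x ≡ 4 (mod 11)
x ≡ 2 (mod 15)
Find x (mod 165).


M = 11*15 = 165
M1 = M/11 = 15, M2 = M/15 = 11
M1^(-1) mod 11 = 3, M2^(-1) mod 15 = 11
x = 4*15*3 + 2*11*11 = 422
422 mod 165 = 92
Check: 92 mod 11 = 4 ✓, 92 mod 15 = 2 ✓

x ≡ 92 (mod 165)


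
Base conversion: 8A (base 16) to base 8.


8A (base 16) = 138 (decimal)
138 (decimal) = 212 (base 8)


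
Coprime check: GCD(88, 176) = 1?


Euclidean algorithm:
176 = 2 * 88 + 0
GCD(88, 176) = 88

No, not coprime (GCD = 88)


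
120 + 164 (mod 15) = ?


120 + 164 = 284
284 mod 15 = 14


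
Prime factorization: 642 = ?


642 / 2 = 321
321 / 3 = 107
107 / 107 = 1
642 = 2 × 3 × 107


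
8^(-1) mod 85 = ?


Use the extended Euclidean algorithm on (85, 8); each row r = 85*s + 8*t:
r=85, s=1, t=0
r=8, s=0, t=1
q=10: r=5, s=1, t=-10   [85*(1) + 8*(-10) = 5]
q=1: r=3, s=-1, t=11   [85*(-1) + 8*(11) = 3]
q=1: r=2, s=2, t=-21   [85*(2) + 8*(-21) = 2]
q=1: r=1, s=-3, t=32   [85*(-3) + 8*(32) = 1]
q=2: r=0, s=8, t=-85   [85*(8) + 8*(-85) = 0]
GCD = 1 with t = 32, so 8*(32) ≡ 1 (mod 85)
Inverse = 32 mod 85 = 32
Check: 8 * 32 = 256 ≡ 1 (mod 85)

8^(-1) ≡ 32 (mod 85)


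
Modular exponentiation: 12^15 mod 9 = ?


12^1 mod 9 = 3
12^2 mod 9 = 0
12^3 mod 9 = 0
12^4 mod 9 = 0
12^5 mod 9 = 0
12^6 mod 9 = 0
12^7 mod 9 = 0
12^8 mod 9 = 0
12^9 mod 9 = 0
12^10 mod 9 = 0
12^11 mod 9 = 0
12^12 mod 9 = 0
12^13 mod 9 = 0
12^14 mod 9 = 0
12^15 mod 9 = 0


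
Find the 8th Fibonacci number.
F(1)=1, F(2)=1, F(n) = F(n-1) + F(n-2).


Sequence: 1, 1, 2, 3, 5, 8, 13, 21
F(8) = 21


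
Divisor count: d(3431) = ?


3431 = 47^1 × 73^1
d(3431) = (1+1) × (1+1) = 4

4 divisors


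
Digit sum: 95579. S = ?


9 + 5 + 5 + 7 + 9 = 35


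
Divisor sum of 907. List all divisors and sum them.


Divisors of 907: 1, 907
Sum = 1 + 907 = 908

σ(907) = 908


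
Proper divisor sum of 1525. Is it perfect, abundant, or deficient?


Proper divisors: 1, 5, 25, 61, 305
Sum = 1 + 5 + 25 + 61 + 305 = 397
397 < 1525 → deficient

s(1525) = 397 (deficient)


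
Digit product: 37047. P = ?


3 × 7 × 0 × 4 × 7 = 0


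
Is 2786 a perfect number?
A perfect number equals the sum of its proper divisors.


Proper divisors of 2786: 1, 2, 7, 14, 199, 398, 1393
Sum = 1 + 2 + 7 + 14 + 199 + 398 + 1393 = 2014

No, 2786 is not perfect (2014 ≠ 2786)


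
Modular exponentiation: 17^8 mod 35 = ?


17^1 mod 35 = 17
17^2 mod 35 = 9
17^3 mod 35 = 13
17^4 mod 35 = 11
17^5 mod 35 = 12
17^6 mod 35 = 29
17^7 mod 35 = 3
17^8 mod 35 = 16


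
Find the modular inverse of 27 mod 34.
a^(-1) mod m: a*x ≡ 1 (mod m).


Use the extended Euclidean algorithm on (34, 27); each row r = 34*s + 27*t:
r=34, s=1, t=0
r=27, s=0, t=1
q=1: r=7, s=1, t=-1   [34*(1) + 27*(-1) = 7]
q=3: r=6, s=-3, t=4   [34*(-3) + 27*(4) = 6]
q=1: r=1, s=4, t=-5   [34*(4) + 27*(-5) = 1]
q=6: r=0, s=-27, t=34   [34*(-27) + 27*(34) = 0]
GCD = 1 with t = -5, so 27*(-5) ≡ 1 (mod 34)
Inverse = -5 mod 34 = 29
Check: 27 * 29 = 783 ≡ 1 (mod 34)

27^(-1) ≡ 29 (mod 34)


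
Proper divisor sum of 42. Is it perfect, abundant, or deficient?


Proper divisors: 1, 2, 3, 6, 7, 14, 21
Sum = 1 + 2 + 3 + 6 + 7 + 14 + 21 = 54
54 > 42 → abundant

s(42) = 54 (abundant)


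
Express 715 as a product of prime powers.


715 / 5 = 143
143 / 11 = 13
13 / 13 = 1
715 = 5 × 11 × 13


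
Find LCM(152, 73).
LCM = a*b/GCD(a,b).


GCD(152, 73) = 1
LCM = 152*73/1 = 11096/1 = 11096

LCM = 11096


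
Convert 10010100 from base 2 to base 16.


10010100 (base 2) = 148 (decimal)
148 (decimal) = 94 (base 16)


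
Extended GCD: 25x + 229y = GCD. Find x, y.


Tabular extended Euclidean (each row: r = 25*s + 229*t):
r=25, s=1, t=0
r=229, s=0, t=1
q=0: r=25, s=1, t=0   [25*(1) + 229*(0) = 25]
q=9: r=4, s=-9, t=1   [25*(-9) + 229*(1) = 4]
q=6: r=1, s=55, t=-6   [25*(55) + 229*(-6) = 1]
q=4: r=0, s=-229, t=25   [25*(-229) + 229*(25) = 0]
GCD = 1; from the row with r=1: x=55, y=-6
Check: 25*(55) + 229*(-6) = 1375 - 1374 = 1

GCD = 1, x = 55, y = -6


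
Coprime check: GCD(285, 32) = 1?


Euclidean algorithm:
285 = 8 * 32 + 29
32 = 1 * 29 + 3
29 = 9 * 3 + 2
3 = 1 * 2 + 1
2 = 2 * 1 + 0
GCD(285, 32) = 1

Yes, coprime (GCD = 1)


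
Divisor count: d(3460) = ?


3460 = 2^2 × 5^1 × 173^1
d(3460) = (2+1) × (1+1) × (1+1) = 12

12 divisors


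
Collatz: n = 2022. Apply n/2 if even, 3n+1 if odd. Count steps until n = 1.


2022 → 1011 → 3034 → 1517 → 4552 → 2276 → 1138 → 569 → 1708 → 854 → 427 → 1282 → 641 → 1924 → 962 → 481 → 1444 → 722 → 361 → 1084 → 542 → 271 → 814 → 407 → 1222 → 611 → 1834 → 917 → 2752 → 1376 → 688 → 344 → 172 → 86 → 43 → 130 → 65 → 196 → 98 → 49 → 148 → 74 → 37 → 112 → 56 → 28 → 14 → 7 → 22 → 11 → 34 → 17 → 52 → 26 → 13 → 40 → 20 → 10 → 5 → 16 → 8 → 4 → 2 → 1
Total steps = 63

63 steps


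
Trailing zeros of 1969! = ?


floor(1969/5) = 393
floor(1969/25) = 78
floor(1969/125) = 15
floor(1969/625) = 3
Total = 489

489 trailing zeros


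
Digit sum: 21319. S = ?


2 + 1 + 3 + 1 + 9 = 16


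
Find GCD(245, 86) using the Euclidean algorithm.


245 = 2 * 86 + 73
86 = 1 * 73 + 13
73 = 5 * 13 + 8
13 = 1 * 8 + 5
8 = 1 * 5 + 3
5 = 1 * 3 + 2
3 = 1 * 2 + 1
2 = 2 * 1 + 0
GCD = 1


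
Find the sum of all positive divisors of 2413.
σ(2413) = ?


Divisors of 2413: 1, 19, 127, 2413
Sum = 1 + 19 + 127 + 2413 = 2560

σ(2413) = 2560


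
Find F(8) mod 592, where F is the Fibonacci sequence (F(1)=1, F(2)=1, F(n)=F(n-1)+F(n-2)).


F(k) mod 592 for k=1..8:
1, 1, 2, 3, 5, 8, 13, 21
F(8) mod 592 = 21


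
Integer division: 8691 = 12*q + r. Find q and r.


8691 = 12 * 724 + 3
Check: 8688 + 3 = 8691

q = 724, r = 3


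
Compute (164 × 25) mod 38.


164 × 25 = 4100
4100 mod 38 = 34


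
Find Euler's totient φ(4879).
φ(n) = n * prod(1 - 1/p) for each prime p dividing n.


4879 = 7 × 17 × 41
Prime factors: 7, 17, 41
φ(4879) = 4879 × (1-1/7) × (1-1/17) × (1-1/41)
= 4879 × 6/7 × 16/17 × 40/41 = 3840

φ(4879) = 3840


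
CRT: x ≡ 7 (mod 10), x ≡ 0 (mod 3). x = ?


M = 10*3 = 30
M1 = M/10 = 3, M2 = M/3 = 10
M1^(-1) mod 10 = 7, M2^(-1) mod 3 = 1
x = 7*3*7 + 0*10*1 = 147
147 mod 30 = 27
Check: 27 mod 10 = 7 ✓, 27 mod 3 = 0 ✓

x ≡ 27 (mod 30)


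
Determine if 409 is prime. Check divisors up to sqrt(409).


Check divisors up to sqrt(409) = 20.2237
No divisors found.
409 is prime.

Yes, 409 is prime


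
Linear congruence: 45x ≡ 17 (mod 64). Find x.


GCD(45, 64) = 1, unique solution
a^(-1) mod 64 = 37
x = 37 * 17 mod 64 = 53

x ≡ 53 (mod 64)


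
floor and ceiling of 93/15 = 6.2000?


93/15 = 6.2000
floor = 6
ceil = 7

floor = 6, ceil = 7


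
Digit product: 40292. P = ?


4 × 0 × 2 × 9 × 2 = 0


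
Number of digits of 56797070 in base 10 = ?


56797070 has 8 digits in base 10
floor(log10(56797070)) + 1 = floor(7.7543) + 1 = 8

8 digits (base 10)


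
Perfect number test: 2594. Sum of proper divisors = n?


Proper divisors of 2594: 1, 2, 1297
Sum = 1 + 2 + 1297 = 1300

No, 2594 is not perfect (1300 ≠ 2594)


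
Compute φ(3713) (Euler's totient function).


3713 = 47 × 79
Prime factors: 47, 79
φ(3713) = 3713 × (1-1/47) × (1-1/79)
= 3713 × 46/47 × 78/79 = 3588

φ(3713) = 3588


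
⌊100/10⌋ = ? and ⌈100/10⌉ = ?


100/10 = 10.0000
floor = 10
ceil = 10

floor = 10, ceil = 10


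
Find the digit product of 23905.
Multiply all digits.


2 × 3 × 9 × 0 × 5 = 0


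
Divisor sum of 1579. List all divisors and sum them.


Divisors of 1579: 1, 1579
Sum = 1 + 1579 = 1580

σ(1579) = 1580


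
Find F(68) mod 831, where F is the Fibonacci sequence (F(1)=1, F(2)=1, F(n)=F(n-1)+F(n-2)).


F(k) mod 831 for k=1..68:
1, 1, 2, 3, 5, 8, 13, 21, 34, 55, 89, 144, 233, 377, 610, 156, 766, 91, 26, 117, 143, 260, 403, 663, 235, 67, 302, 369, 671, 209, 49, 258, 307, 565, 41, 606, 647, 422, 238, 660, 67, 727, 794, 690, 653, 512, 334, 15, 349, 364, 713, 246, 128, 374, 502, 45, 547, 592, 308, 69, 377, 446, 823, 438, 430, 37, 467, 504
F(68) mod 831 = 504


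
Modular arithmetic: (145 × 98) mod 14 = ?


145 × 98 = 14210
14210 mod 14 = 0


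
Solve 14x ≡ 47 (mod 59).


GCD(14, 59) = 1, unique solution
a^(-1) mod 59 = 38
x = 38 * 47 mod 59 = 16

x ≡ 16 (mod 59)


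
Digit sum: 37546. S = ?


3 + 7 + 5 + 4 + 6 = 25


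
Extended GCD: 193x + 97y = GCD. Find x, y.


Tabular extended Euclidean (each row: r = 193*s + 97*t):
r=193, s=1, t=0
r=97, s=0, t=1
q=1: r=96, s=1, t=-1   [193*(1) + 97*(-1) = 96]
q=1: r=1, s=-1, t=2   [193*(-1) + 97*(2) = 1]
q=96: r=0, s=97, t=-193   [193*(97) + 97*(-193) = 0]
GCD = 1; from the row with r=1: x=-1, y=2
Check: 193*(-1) + 97*(2) = -193 + 194 = 1

GCD = 1, x = -1, y = 2


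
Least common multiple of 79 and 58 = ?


GCD(79, 58) = 1
LCM = 79*58/1 = 4582/1 = 4582

LCM = 4582


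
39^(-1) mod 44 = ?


Use the extended Euclidean algorithm on (44, 39); each row r = 44*s + 39*t:
r=44, s=1, t=0
r=39, s=0, t=1
q=1: r=5, s=1, t=-1   [44*(1) + 39*(-1) = 5]
q=7: r=4, s=-7, t=8   [44*(-7) + 39*(8) = 4]
q=1: r=1, s=8, t=-9   [44*(8) + 39*(-9) = 1]
q=4: r=0, s=-39, t=44   [44*(-39) + 39*(44) = 0]
GCD = 1 with t = -9, so 39*(-9) ≡ 1 (mod 44)
Inverse = -9 mod 44 = 35
Check: 39 * 35 = 1365 ≡ 1 (mod 44)

39^(-1) ≡ 35 (mod 44)


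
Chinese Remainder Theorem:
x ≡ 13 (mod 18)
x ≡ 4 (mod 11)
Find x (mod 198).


M = 18*11 = 198
M1 = M/18 = 11, M2 = M/11 = 18
M1^(-1) mod 18 = 5, M2^(-1) mod 11 = 8
x = 13*11*5 + 4*18*8 = 1291
1291 mod 198 = 103
Check: 103 mod 18 = 13 ✓, 103 mod 11 = 4 ✓

x ≡ 103 (mod 198)


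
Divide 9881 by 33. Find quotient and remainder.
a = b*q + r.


9881 = 33 * 299 + 14
Check: 9867 + 14 = 9881

q = 299, r = 14


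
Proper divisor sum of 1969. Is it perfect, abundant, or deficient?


Proper divisors: 1, 11, 179
Sum = 1 + 11 + 179 = 191
191 < 1969 → deficient

s(1969) = 191 (deficient)


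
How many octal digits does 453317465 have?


453317465 in base 8 = 3301211531
Number of digits = 10

10 digits (base 8)


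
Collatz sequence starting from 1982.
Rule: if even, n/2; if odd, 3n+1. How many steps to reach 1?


1982 → 991 → 2974 → 1487 → 4462 → 2231 → 6694 → 3347 → 10042 → 5021 → 15064 → 7532 → 3766 → 1883 → 5650 → 2825 → 8476 → 4238 → 2119 → 6358 → 3179 → 9538 → 4769 → 14308 → 7154 → 3577 → 10732 → 5366 → 2683 → 8050 → 4025 → 12076 → 6038 → 3019 → 9058 → 4529 → 13588 → 6794 → 3397 → 10192 → 5096 → 2548 → 1274 → 637 → 1912 → 956 → 478 → 239 → 718 → 359 → 1078 → 539 → 1618 → 809 → 2428 → 1214 → 607 → 1822 → 911 → 2734 → 1367 → 4102 → 2051 → 6154 → 3077 → 9232 → 4616 → 2308 → 1154 → 577 → 1732 → 866 → 433 → 1300 → 650 → 325 → 976 → 488 → 244 → 122 → 61 → 184 → 92 → 46 → 23 → 70 → 35 → 106 → 53 → 160 → 80 → 40 → 20 → 10 → 5 → 16 → 8 → 4 → 2 → 1
Total steps = 99

99 steps


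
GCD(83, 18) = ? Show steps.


83 = 4 * 18 + 11
18 = 1 * 11 + 7
11 = 1 * 7 + 4
7 = 1 * 4 + 3
4 = 1 * 3 + 1
3 = 3 * 1 + 0
GCD = 1


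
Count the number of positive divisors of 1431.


1431 = 3^3 × 53^1
d(1431) = (3+1) × (1+1) = 8

8 divisors


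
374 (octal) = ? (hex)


374 (base 8) = 252 (decimal)
252 (decimal) = FC (base 16)


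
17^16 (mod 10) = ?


17^1 mod 10 = 7
17^2 mod 10 = 9
17^3 mod 10 = 3
17^4 mod 10 = 1
17^5 mod 10 = 7
17^6 mod 10 = 9
17^7 mod 10 = 3
17^8 mod 10 = 1
17^9 mod 10 = 7
17^10 mod 10 = 9
17^11 mod 10 = 3
17^12 mod 10 = 1
17^13 mod 10 = 7
17^14 mod 10 = 9
17^15 mod 10 = 3
17^16 mod 10 = 1


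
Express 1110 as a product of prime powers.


1110 / 2 = 555
555 / 3 = 185
185 / 5 = 37
37 / 37 = 1
1110 = 2 × 3 × 5 × 37


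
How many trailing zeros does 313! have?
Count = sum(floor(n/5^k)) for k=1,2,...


floor(313/5) = 62
floor(313/25) = 12
floor(313/125) = 2
Total = 76

76 trailing zeros
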